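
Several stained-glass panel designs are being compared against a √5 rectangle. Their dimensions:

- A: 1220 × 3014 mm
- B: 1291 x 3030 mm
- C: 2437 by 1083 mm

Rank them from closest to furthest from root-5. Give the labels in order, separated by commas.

C, B, A

A: 3014/1220 ≈ 2.470 → |2.470 − 2.236| = 0.234
B: 3030/1291 ≈ 2.347 → |2.347 − 2.236| = 0.111
C: 2437/1083 ≈ 2.250 → |2.250 − 2.236| = 0.014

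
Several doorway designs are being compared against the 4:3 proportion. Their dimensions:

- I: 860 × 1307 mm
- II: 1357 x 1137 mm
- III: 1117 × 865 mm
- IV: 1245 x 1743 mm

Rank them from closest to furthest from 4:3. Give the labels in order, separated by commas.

I: 1307/860 ≈ 1.520 → |1.520 − 1.333| = 0.187
II: 1357/1137 ≈ 1.193 → |1.193 − 1.333| = 0.140
III: 1117/865 ≈ 1.291 → |1.291 − 1.333| = 0.042
IV: 1743/1245 ≈ 1.400 → |1.400 − 1.333| = 0.067

III, IV, II, I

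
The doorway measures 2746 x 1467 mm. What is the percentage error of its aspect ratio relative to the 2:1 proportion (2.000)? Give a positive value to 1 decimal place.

6.4%

Ratio = 2746 / 1467 ≈ 1.8718.
Ideal 2:1 = 2.0000. |1.8718 − 2.0000| / 2.0000 ≈ 6.41% → 6.4%.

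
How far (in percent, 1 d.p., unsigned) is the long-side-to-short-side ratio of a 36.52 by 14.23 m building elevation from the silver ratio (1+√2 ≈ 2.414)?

Ratio = 36.52 / 14.23 ≈ 2.5664.
Ideal silver ratio ≈ 2.4142. |2.5664 − 2.4142| / 2.4142 ≈ 6.30% → 6.3%.

6.3%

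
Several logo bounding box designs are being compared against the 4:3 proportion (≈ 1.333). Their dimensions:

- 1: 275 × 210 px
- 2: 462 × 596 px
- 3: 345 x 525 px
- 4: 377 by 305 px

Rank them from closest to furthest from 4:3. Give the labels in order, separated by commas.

Ratios: 1 = 275 / 210 ≈ 1.310; 2 = 596 / 462 ≈ 1.290; 3 = 525 / 345 ≈ 1.522; 4 = 377 / 305 ≈ 1.236.
|Δ from 1.333|: 1 0.023; 2 0.043; 3 0.189; 4 0.097.

1, 2, 4, 3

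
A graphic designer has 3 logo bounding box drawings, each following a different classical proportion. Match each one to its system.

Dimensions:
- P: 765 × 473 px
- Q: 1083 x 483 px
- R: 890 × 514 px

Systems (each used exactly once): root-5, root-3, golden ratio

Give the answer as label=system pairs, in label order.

P = 765/473 ≈ 1.617 → golden ratio (1.618)
Q = 1083/483 ≈ 2.242 → root-5 (2.236)
R = 890/514 ≈ 1.732 → root-3 (1.732)

P=golden ratio, Q=root-5, R=root-3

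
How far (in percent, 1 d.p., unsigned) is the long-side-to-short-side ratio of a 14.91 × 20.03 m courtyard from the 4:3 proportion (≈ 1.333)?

0.8%

Ratio = 20.03 / 14.91 ≈ 1.3434.
Ideal 4:3 ≈ 1.3333. |1.3434 − 1.3333| / 1.3333 ≈ 0.76% → 0.8%.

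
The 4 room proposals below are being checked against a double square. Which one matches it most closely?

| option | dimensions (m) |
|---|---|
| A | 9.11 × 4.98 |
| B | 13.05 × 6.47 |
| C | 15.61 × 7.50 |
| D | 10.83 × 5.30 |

B

Ratios (long/short): A ≈ 1.829; B ≈ 2.017; C ≈ 2.081; D ≈ 2.043.
2:1 ≈ 2.000; option B is nearest (Δ 0.017).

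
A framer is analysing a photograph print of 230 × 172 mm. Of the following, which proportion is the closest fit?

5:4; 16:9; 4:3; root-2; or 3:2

230/172 ≈ 1.337. Nearest candidates are 4:3 (1.333, off by 0.004) and root-2 (1.414, off by 0.077).

4:3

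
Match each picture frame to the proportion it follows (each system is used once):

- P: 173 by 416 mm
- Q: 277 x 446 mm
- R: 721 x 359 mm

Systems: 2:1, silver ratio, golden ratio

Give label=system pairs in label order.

P=silver ratio, Q=golden ratio, R=2:1

P = 416/173 ≈ 2.405 → silver ratio (2.414)
Q = 446/277 ≈ 1.610 → golden ratio (1.618)
R = 721/359 ≈ 2.008 → 2:1 (2.000)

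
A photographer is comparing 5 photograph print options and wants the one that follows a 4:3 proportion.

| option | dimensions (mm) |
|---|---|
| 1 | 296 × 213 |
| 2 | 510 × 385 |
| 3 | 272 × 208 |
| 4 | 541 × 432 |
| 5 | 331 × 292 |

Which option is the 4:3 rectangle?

Target 4:3 ≈ 1.333.
1: 1.390 (Δ0.057)  2: 1.325 (Δ0.008)  3: 1.308 (Δ0.025)  4: 1.252 (Δ0.081)  5: 1.134 (Δ0.199)

2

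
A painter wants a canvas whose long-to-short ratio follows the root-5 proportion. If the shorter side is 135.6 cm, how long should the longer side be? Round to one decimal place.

root-5 ≈ 2.23607.
Longer side = 135.6 × 2.23607 ≈ 303.211 → 303.2 cm.

303.2 cm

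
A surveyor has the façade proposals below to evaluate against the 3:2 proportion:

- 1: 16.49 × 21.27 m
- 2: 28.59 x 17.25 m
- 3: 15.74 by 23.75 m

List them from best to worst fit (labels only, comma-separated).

3, 2, 1

Ratios: 1 = 21.27 / 16.49 ≈ 1.290; 2 = 28.59 / 17.25 ≈ 1.657; 3 = 23.75 / 15.74 ≈ 1.509.
|Δ from 1.500|: 1 0.210; 2 0.157; 3 0.009.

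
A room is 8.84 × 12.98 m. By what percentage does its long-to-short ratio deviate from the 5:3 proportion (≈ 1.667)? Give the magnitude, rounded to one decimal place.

11.9%

Ratio = 12.98 / 8.84 ≈ 1.4683.
Ideal 5:3 ≈ 1.6667. |1.4683 − 1.6667| / 1.6667 ≈ 11.90% → 11.9%.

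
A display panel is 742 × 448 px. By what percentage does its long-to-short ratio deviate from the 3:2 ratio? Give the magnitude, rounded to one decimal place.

10.4%

Ratio = 742 / 448 ≈ 1.6562.
Ideal 3:2 = 1.5000. |1.6562 − 1.5000| / 1.5000 ≈ 10.41% → 10.4%.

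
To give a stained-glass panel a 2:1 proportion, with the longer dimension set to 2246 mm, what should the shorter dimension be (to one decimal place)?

1123.0 mm

2:1 = 2.00000.
Shorter side = 2246 ÷ 2.00000 ≈ 1123.000 → 1123.0 mm.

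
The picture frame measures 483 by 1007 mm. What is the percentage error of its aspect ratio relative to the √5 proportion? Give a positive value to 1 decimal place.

6.8%

Ratio = 1007 / 483 ≈ 2.0849.
Ideal root-5 ≈ 2.2361. |2.0849 − 2.2361| / 2.2361 ≈ 6.76% → 6.8%.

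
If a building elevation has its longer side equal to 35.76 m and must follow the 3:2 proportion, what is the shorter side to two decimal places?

3:2 = 1.50000.
Shorter side = 35.76 ÷ 1.50000 ≈ 23.8400 → 23.84 m.

23.84 m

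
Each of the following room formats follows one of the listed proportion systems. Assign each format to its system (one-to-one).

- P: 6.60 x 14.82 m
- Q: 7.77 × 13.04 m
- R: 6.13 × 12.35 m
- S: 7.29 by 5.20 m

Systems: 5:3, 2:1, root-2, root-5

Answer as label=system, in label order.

P=root-5, Q=5:3, R=2:1, S=root-2

Ratios: P ≈ 2.245; Q ≈ 1.678; R ≈ 2.015; S ≈ 1.402.
Targets: 5:3 ≈ 1.667; 2:1 ≈ 2.000; root-2 ≈ 1.414; root-5 ≈ 2.236.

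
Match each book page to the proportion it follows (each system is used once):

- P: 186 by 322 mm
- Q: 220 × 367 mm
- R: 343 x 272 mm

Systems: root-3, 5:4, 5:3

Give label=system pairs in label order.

P=root-3, Q=5:3, R=5:4

P = 322/186 ≈ 1.731 → root-3 (1.732)
Q = 367/220 ≈ 1.668 → 5:3 (1.667)
R = 343/272 ≈ 1.261 → 5:4 (1.250)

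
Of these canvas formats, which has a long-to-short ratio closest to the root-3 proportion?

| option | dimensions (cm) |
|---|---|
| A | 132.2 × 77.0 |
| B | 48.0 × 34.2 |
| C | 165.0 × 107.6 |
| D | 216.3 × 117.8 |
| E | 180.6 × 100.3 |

Target root-3 ≈ 1.732.
A: 1.717 (Δ0.015)  B: 1.404 (Δ0.328)  C: 1.533 (Δ0.199)  D: 1.836 (Δ0.104)  E: 1.801 (Δ0.069)

A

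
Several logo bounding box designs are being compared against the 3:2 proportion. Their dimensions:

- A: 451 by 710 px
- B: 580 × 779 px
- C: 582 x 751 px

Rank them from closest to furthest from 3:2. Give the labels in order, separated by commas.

A, B, C

A: 710/451 ≈ 1.574 → |1.574 − 1.500| = 0.074
B: 779/580 ≈ 1.343 → |1.343 − 1.500| = 0.157
C: 751/582 ≈ 1.290 → |1.290 − 1.500| = 0.210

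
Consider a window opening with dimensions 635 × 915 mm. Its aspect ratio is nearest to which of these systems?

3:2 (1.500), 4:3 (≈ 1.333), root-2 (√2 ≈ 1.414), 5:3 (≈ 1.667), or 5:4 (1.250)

root-2

915/635 ≈ 1.441. Nearest candidates are root-2 (1.414, off by 0.027) and 3:2 (1.500, off by 0.059).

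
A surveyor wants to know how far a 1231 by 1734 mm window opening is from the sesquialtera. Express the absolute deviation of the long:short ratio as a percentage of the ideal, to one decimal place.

Ratio = 1734 / 1231 ≈ 1.4086.
Ideal 3:2 = 1.5000. |1.4086 − 1.5000| / 1.5000 ≈ 6.09% → 6.1%.

6.1%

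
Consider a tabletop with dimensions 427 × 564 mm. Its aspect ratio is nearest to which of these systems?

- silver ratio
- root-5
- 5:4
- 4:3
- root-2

564/427 ≈ 1.321. Nearest candidates are 4:3 (1.333, off by 0.012) and 5:4 (1.250, off by 0.071).

4:3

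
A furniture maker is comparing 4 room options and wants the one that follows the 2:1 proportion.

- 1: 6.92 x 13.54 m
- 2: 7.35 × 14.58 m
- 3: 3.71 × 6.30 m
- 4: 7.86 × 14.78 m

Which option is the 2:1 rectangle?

2

Target 2:1 ≈ 2.000.
1: 1.957 (Δ0.043)  2: 1.984 (Δ0.016)  3: 1.698 (Δ0.302)  4: 1.880 (Δ0.120)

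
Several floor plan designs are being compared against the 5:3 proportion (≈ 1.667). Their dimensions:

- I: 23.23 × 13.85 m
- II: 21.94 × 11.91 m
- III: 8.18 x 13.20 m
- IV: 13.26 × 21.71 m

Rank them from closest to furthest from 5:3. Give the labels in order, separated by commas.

Ratios: I = 23.23 / 13.85 ≈ 1.677; II = 21.94 / 11.91 ≈ 1.842; III = 13.20 / 8.18 ≈ 1.614; IV = 21.71 / 13.26 ≈ 1.637.
|Δ from 1.667|: I 0.010; II 0.175; III 0.053; IV 0.030.

I, IV, III, II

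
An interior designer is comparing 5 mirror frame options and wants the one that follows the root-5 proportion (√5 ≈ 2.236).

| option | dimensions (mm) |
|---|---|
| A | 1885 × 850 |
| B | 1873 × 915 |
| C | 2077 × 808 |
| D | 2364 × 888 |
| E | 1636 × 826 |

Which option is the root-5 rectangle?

A

Target root-5 ≈ 2.236.
A: 2.218 (Δ0.018)  B: 2.047 (Δ0.189)  C: 2.571 (Δ0.335)  D: 2.662 (Δ0.426)  E: 1.981 (Δ0.255)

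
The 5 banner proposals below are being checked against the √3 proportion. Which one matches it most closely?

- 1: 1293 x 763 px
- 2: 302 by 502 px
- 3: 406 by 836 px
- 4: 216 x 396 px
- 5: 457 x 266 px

5

Ratios (long/short): 1 ≈ 1.695; 2 ≈ 1.662; 3 ≈ 2.059; 4 ≈ 1.833; 5 ≈ 1.718.
root-3 ≈ 1.732; option 5 is nearest (Δ 0.014).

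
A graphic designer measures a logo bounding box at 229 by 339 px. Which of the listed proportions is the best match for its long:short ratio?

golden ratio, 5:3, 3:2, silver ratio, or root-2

339/229 ≈ 1.480. Nearest candidates are 3:2 (1.500, off by 0.020) and root-2 (1.414, off by 0.066).

3:2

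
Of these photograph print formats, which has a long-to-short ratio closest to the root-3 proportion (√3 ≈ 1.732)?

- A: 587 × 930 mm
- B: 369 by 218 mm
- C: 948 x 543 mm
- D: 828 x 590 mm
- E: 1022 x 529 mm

Ratios (long/short): A ≈ 1.584; B ≈ 1.693; C ≈ 1.746; D ≈ 1.403; E ≈ 1.932.
root-3 ≈ 1.732; option C is nearest (Δ 0.014).

C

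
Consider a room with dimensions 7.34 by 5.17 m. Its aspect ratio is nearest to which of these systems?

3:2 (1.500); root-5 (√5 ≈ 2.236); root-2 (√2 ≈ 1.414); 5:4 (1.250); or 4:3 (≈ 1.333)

Ratio = 7.34 / 5.17 ≈ 1.420.
Distances: 3:2 1.500 (Δ 0.080); root-5 2.236 (Δ 0.816); root-2 1.414 (Δ 0.006); 5:4 1.250 (Δ 0.170); 4:3 1.333 (Δ 0.087).

root-2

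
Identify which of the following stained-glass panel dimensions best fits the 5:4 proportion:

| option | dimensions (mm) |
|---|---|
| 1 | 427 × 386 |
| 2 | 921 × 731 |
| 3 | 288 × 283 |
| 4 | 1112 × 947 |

Ratios (long/short): 1 ≈ 1.106; 2 ≈ 1.260; 3 ≈ 1.018; 4 ≈ 1.174.
5:4 ≈ 1.250; option 2 is nearest (Δ 0.010).

2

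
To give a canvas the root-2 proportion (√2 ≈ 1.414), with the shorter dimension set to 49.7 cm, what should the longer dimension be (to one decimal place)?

70.3 cm

root-2 ≈ 1.41421.
Longer side = 49.7 × 1.41421 ≈ 70.286 → 70.3 cm.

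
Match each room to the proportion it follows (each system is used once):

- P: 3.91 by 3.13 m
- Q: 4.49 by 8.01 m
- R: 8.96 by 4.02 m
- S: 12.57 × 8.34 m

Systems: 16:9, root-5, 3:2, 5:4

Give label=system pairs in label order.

Ratios: P ≈ 1.249; Q ≈ 1.784; R ≈ 2.229; S ≈ 1.507.
Targets: 16:9 ≈ 1.778; root-5 ≈ 2.236; 3:2 ≈ 1.500; 5:4 ≈ 1.250.

P=5:4, Q=16:9, R=root-5, S=3:2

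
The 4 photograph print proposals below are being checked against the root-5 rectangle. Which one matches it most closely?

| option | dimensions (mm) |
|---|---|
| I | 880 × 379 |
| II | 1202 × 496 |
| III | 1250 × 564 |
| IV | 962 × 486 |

III

Ratios (long/short): I ≈ 2.322; II ≈ 2.423; III ≈ 2.216; IV ≈ 1.979.
root-5 ≈ 2.236; option III is nearest (Δ 0.020).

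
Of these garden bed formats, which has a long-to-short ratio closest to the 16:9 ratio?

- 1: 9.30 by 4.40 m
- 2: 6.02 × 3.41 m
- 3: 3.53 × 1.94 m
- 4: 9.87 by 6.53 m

2

Ratios (long/short): 1 ≈ 2.114; 2 ≈ 1.765; 3 ≈ 1.820; 4 ≈ 1.511.
16:9 ≈ 1.778; option 2 is nearest (Δ 0.013).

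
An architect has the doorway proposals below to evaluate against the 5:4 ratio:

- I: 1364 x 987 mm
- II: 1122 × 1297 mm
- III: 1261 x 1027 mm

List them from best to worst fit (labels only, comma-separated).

III, II, I

I: 1364/987 ≈ 1.382 → |1.382 − 1.250| = 0.132
II: 1297/1122 ≈ 1.156 → |1.156 − 1.250| = 0.094
III: 1261/1027 ≈ 1.228 → |1.228 − 1.250| = 0.022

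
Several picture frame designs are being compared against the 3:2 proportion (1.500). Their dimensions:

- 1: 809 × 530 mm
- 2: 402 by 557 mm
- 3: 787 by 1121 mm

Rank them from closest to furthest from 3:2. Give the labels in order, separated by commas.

Ratios: 1 = 809 / 530 ≈ 1.526; 2 = 557 / 402 ≈ 1.386; 3 = 1121 / 787 ≈ 1.424.
|Δ from 1.500|: 1 0.026; 2 0.114; 3 0.076.

1, 3, 2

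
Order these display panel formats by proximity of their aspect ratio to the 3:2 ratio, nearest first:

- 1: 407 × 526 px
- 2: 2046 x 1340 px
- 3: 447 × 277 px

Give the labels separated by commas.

2, 3, 1

1: 526/407 ≈ 1.292 → |1.292 − 1.500| = 0.208
2: 2046/1340 ≈ 1.527 → |1.527 − 1.500| = 0.027
3: 447/277 ≈ 1.614 → |1.614 − 1.500| = 0.114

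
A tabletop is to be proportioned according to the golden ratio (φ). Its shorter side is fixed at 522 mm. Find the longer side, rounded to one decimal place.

golden ratio ≈ 1.61803.
Longer side = 522 × 1.61803 ≈ 844.612 → 844.6 mm.

844.6 mm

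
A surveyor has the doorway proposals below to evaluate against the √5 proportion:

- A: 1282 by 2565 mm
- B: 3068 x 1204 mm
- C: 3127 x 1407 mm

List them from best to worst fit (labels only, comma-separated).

A: 2565/1282 ≈ 2.001 → |2.001 − 2.236| = 0.235
B: 3068/1204 ≈ 2.548 → |2.548 − 2.236| = 0.312
C: 3127/1407 ≈ 2.222 → |2.222 − 2.236| = 0.014

C, A, B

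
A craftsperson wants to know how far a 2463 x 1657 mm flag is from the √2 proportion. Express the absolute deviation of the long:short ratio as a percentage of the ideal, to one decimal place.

5.1%

Ratio = 2463 / 1657 ≈ 1.4864.
Ideal root-2 ≈ 1.4142. |1.4864 − 1.4142| / 1.4142 ≈ 5.11% → 5.1%.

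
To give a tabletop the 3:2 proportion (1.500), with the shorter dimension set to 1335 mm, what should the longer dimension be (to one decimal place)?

3:2 = 1.50000.
Longer side = 1335 × 1.50000 ≈ 2002.500 → 2002.5 mm.

2002.5 mm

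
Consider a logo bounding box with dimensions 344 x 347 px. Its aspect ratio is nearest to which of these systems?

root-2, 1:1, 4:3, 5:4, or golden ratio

1:1

Ratio = 347 / 344 ≈ 1.009.
Distances: root-2 1.414 (Δ 0.405); 1:1 1.000 (Δ 0.009); 4:3 1.333 (Δ 0.324); 5:4 1.250 (Δ 0.241); golden ratio 1.618 (Δ 0.609).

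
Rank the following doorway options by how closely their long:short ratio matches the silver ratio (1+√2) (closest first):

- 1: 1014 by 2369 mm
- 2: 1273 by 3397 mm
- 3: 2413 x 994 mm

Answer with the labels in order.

3, 1, 2

Ratios: 1 = 2369 / 1014 ≈ 2.336; 2 = 3397 / 1273 ≈ 2.668; 3 = 2413 / 994 ≈ 2.428.
|Δ from 2.414|: 1 0.078; 2 0.254; 3 0.014.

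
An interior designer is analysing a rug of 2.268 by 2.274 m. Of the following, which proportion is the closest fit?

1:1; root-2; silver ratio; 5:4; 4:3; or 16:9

1:1

2.274/2.268 ≈ 1.003. Nearest candidates are 1:1 (1.000, off by 0.003) and 5:4 (1.250, off by 0.247).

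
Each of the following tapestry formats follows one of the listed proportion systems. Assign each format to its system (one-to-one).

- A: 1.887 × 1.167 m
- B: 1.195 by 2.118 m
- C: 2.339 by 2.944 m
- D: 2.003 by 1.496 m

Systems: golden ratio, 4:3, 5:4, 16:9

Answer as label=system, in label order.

A=golden ratio, B=16:9, C=5:4, D=4:3

A = 1.887/1.167 ≈ 1.617 → golden ratio (1.618)
B = 2.118/1.195 ≈ 1.772 → 16:9 (1.778)
C = 2.944/2.339 ≈ 1.259 → 5:4 (1.250)
D = 2.003/1.496 ≈ 1.339 → 4:3 (1.333)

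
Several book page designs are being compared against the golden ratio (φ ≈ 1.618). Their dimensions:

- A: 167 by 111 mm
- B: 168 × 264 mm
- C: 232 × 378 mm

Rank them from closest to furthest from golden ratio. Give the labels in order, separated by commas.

Ratios: A = 167 / 111 ≈ 1.505; B = 264 / 168 ≈ 1.571; C = 378 / 232 ≈ 1.629.
|Δ from 1.618|: A 0.113; B 0.047; C 0.011.

C, B, A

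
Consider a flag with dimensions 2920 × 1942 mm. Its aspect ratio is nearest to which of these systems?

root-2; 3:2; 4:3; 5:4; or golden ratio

2920/1942 ≈ 1.504. Nearest candidates are 3:2 (1.500, off by 0.004) and root-2 (1.414, off by 0.090).

3:2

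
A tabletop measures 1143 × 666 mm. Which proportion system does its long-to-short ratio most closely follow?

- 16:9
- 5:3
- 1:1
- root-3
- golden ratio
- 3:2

root-3

1143/666 ≈ 1.716. Nearest candidates are root-3 (1.732, off by 0.016) and 5:3 (1.667, off by 0.049).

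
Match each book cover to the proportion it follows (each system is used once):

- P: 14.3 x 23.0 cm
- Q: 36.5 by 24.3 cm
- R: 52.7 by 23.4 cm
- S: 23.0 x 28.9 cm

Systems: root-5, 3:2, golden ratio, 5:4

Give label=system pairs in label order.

P = 23.0/14.3 ≈ 1.608 → golden ratio (1.618)
Q = 36.5/24.3 ≈ 1.502 → 3:2 (1.500)
R = 52.7/23.4 ≈ 2.252 → root-5 (2.236)
S = 28.9/23.0 ≈ 1.257 → 5:4 (1.250)

P=golden ratio, Q=3:2, R=root-5, S=5:4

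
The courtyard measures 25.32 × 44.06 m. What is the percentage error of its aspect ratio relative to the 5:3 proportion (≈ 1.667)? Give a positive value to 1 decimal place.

Ratio = 44.06 / 25.32 ≈ 1.7401.
Ideal 5:3 ≈ 1.6667. |1.7401 − 1.6667| / 1.6667 ≈ 4.40% → 4.4%.

4.4%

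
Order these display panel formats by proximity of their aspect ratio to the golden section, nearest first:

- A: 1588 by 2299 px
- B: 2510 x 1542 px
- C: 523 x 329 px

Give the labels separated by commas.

Ratios: A = 2299 / 1588 ≈ 1.448; B = 2510 / 1542 ≈ 1.628; C = 523 / 329 ≈ 1.590.
|Δ from 1.618|: A 0.170; B 0.010; C 0.028.

B, C, A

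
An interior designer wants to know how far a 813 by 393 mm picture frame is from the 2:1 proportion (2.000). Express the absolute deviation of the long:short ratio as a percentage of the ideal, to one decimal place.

3.4%

Ratio = 813 / 393 ≈ 2.0687.
Ideal 2:1 = 2.0000. |2.0687 − 2.0000| / 2.0000 ≈ 3.44% → 3.4%.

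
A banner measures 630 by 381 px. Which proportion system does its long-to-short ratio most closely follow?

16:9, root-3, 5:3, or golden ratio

5:3

Ratio = 630 / 381 ≈ 1.654.
Distances: 16:9 1.778 (Δ 0.124); root-3 1.732 (Δ 0.078); 5:3 1.667 (Δ 0.013); golden ratio 1.618 (Δ 0.036).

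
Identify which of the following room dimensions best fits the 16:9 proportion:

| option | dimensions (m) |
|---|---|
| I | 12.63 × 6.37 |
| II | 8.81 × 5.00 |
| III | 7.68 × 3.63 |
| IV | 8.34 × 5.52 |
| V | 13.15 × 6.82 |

II

Target 16:9 ≈ 1.778.
I: 1.983 (Δ0.205)  II: 1.762 (Δ0.016)  III: 2.116 (Δ0.338)  IV: 1.511 (Δ0.267)  V: 1.928 (Δ0.150)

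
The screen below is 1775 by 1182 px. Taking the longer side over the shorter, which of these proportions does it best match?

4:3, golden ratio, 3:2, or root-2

1775/1182 ≈ 1.502. Nearest candidates are 3:2 (1.500, off by 0.002) and root-2 (1.414, off by 0.088).

3:2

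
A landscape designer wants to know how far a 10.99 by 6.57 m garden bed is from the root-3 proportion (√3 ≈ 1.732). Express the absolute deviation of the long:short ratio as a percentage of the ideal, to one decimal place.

Ratio = 10.99 / 6.57 ≈ 1.6728.
Ideal root-3 ≈ 1.7321. |1.6728 − 1.7321| / 1.7321 ≈ 3.42% → 3.4%.

3.4%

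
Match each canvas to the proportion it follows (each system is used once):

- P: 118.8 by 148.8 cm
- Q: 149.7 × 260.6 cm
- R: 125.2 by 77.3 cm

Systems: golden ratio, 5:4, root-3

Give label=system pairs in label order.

P = 148.8/118.8 ≈ 1.253 → 5:4 (1.250)
Q = 260.6/149.7 ≈ 1.741 → root-3 (1.732)
R = 125.2/77.3 ≈ 1.620 → golden ratio (1.618)

P=5:4, Q=root-3, R=golden ratio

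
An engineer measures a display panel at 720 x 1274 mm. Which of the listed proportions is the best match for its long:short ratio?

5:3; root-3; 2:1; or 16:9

1274/720 ≈ 1.769. Nearest candidates are 16:9 (1.778, off by 0.009) and root-3 (1.732, off by 0.037).

16:9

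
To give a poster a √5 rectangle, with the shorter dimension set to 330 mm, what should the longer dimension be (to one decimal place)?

737.9 mm

root-5 ≈ 2.23607.
Longer side = 330 × 2.23607 ≈ 737.903 → 737.9 mm.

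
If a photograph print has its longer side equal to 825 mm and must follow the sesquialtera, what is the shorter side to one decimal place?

3:2 = 1.50000.
Shorter side = 825 ÷ 1.50000 ≈ 550.000 → 550.0 mm.

550.0 mm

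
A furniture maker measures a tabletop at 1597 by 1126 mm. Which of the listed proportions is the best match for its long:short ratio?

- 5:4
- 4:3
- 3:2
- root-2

1597/1126 ≈ 1.418. Nearest candidates are root-2 (1.414, off by 0.004) and 3:2 (1.500, off by 0.082).

root-2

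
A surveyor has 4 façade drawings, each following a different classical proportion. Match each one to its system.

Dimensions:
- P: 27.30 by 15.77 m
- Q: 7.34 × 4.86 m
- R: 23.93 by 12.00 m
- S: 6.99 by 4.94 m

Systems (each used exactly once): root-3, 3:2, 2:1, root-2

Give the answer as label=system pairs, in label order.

Ratios: P ≈ 1.731; Q ≈ 1.510; R ≈ 1.994; S ≈ 1.415.
Targets: root-3 ≈ 1.732; 3:2 ≈ 1.500; 2:1 ≈ 2.000; root-2 ≈ 1.414.

P=root-3, Q=3:2, R=2:1, S=root-2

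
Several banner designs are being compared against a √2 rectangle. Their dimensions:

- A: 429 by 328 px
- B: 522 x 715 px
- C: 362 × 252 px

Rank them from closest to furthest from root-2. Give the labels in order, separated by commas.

A: 429/328 ≈ 1.308 → |1.308 − 1.414| = 0.106
B: 715/522 ≈ 1.370 → |1.370 − 1.414| = 0.044
C: 362/252 ≈ 1.437 → |1.437 − 1.414| = 0.023

C, B, A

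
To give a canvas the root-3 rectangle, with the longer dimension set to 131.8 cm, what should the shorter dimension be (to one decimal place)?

root-3 ≈ 1.73205.
Shorter side = 131.8 ÷ 1.73205 ≈ 76.095 → 76.1 cm.

76.1 cm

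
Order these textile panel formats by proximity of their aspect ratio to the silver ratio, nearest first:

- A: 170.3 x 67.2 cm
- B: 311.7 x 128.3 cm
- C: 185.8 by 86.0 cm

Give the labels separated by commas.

Ratios: A = 170.3 / 67.2 ≈ 2.534; B = 311.7 / 128.3 ≈ 2.429; C = 185.8 / 86.0 ≈ 2.160.
|Δ from 2.414|: A 0.120; B 0.015; C 0.254.

B, A, C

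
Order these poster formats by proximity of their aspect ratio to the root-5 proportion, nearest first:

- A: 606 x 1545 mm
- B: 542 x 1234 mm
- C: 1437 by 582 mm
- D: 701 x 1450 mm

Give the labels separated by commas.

A: 1545/606 ≈ 2.550 → |2.550 − 2.236| = 0.314
B: 1234/542 ≈ 2.277 → |2.277 − 2.236| = 0.041
C: 1437/582 ≈ 2.469 → |2.469 − 2.236| = 0.233
D: 1450/701 ≈ 2.068 → |2.068 − 2.236| = 0.168

B, D, C, A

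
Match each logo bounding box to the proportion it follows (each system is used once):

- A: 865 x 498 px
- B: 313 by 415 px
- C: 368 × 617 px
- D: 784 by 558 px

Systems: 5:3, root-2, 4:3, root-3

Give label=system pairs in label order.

A=root-3, B=4:3, C=5:3, D=root-2

Ratios: A ≈ 1.737; B ≈ 1.326; C ≈ 1.677; D ≈ 1.405.
Targets: 5:3 ≈ 1.667; root-2 ≈ 1.414; 4:3 ≈ 1.333; root-3 ≈ 1.732.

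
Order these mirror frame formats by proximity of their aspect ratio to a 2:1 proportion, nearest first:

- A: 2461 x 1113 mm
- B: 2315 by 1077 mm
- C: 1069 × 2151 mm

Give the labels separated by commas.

C, B, A

Ratios: A = 2461 / 1113 ≈ 2.211; B = 2315 / 1077 ≈ 2.149; C = 2151 / 1069 ≈ 2.012.
|Δ from 2.000|: A 0.211; B 0.149; C 0.012.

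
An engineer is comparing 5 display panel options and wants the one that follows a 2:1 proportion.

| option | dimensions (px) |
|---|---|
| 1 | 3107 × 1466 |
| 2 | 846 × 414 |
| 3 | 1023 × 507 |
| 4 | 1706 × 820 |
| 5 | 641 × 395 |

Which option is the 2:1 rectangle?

3

Target 2:1 ≈ 2.000.
1: 2.119 (Δ0.119)  2: 2.043 (Δ0.043)  3: 2.018 (Δ0.018)  4: 2.080 (Δ0.080)  5: 1.623 (Δ0.377)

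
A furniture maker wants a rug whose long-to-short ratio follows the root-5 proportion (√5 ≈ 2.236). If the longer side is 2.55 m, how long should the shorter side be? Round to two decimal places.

root-5 ≈ 2.23607.
Shorter side = 2.55 ÷ 2.23607 ≈ 1.1404 → 1.14 m.

1.14 m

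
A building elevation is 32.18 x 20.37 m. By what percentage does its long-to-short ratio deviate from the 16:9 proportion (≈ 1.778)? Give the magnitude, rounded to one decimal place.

Ratio = 32.18 / 20.37 ≈ 1.5798.
Ideal 16:9 ≈ 1.7778. |1.5798 − 1.7778| / 1.7778 ≈ 11.14% → 11.1%.

11.1%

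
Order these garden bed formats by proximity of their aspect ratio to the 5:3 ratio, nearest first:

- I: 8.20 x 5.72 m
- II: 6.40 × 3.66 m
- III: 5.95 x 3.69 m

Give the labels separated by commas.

III, II, I

Ratios: I = 8.20 / 5.72 ≈ 1.434; II = 6.40 / 3.66 ≈ 1.749; III = 5.95 / 3.69 ≈ 1.612.
|Δ from 1.667|: I 0.233; II 0.082; III 0.055.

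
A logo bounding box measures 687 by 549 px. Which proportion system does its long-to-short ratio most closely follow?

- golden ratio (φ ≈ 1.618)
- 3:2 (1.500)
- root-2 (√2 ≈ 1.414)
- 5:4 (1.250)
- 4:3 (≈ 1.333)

5:4

Ratio = 687 / 549 ≈ 1.251.
Distances: golden ratio 1.618 (Δ 0.367); 3:2 1.500 (Δ 0.249); root-2 1.414 (Δ 0.163); 5:4 1.250 (Δ 0.001); 4:3 1.333 (Δ 0.082).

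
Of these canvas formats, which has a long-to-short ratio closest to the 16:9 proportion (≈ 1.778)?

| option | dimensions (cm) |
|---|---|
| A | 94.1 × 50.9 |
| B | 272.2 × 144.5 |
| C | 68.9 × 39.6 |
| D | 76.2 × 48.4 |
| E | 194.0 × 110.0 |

Target 16:9 ≈ 1.778.
A: 1.849 (Δ0.071)  B: 1.884 (Δ0.106)  C: 1.740 (Δ0.038)  D: 1.574 (Δ0.204)  E: 1.764 (Δ0.014)

E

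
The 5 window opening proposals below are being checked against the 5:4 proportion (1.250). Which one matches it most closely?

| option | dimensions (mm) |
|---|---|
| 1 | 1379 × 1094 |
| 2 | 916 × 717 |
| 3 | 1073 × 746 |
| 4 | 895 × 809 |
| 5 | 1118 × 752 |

Ratios (long/short): 1 ≈ 1.261; 2 ≈ 1.278; 3 ≈ 1.438; 4 ≈ 1.106; 5 ≈ 1.487.
5:4 ≈ 1.250; option 1 is nearest (Δ 0.011).

1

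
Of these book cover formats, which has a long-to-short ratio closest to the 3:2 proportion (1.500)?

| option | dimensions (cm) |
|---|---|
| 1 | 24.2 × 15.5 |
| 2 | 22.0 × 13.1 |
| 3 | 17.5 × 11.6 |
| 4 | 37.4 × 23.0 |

3

Target 3:2 ≈ 1.500.
1: 1.561 (Δ0.061)  2: 1.679 (Δ0.179)  3: 1.509 (Δ0.009)  4: 1.626 (Δ0.126)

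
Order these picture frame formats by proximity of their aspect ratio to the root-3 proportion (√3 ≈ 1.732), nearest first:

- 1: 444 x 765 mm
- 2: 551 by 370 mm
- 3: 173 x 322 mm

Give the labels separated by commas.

1, 3, 2

1: 765/444 ≈ 1.723 → |1.723 − 1.732| = 0.009
2: 551/370 ≈ 1.489 → |1.489 − 1.732| = 0.243
3: 322/173 ≈ 1.861 → |1.861 − 1.732| = 0.129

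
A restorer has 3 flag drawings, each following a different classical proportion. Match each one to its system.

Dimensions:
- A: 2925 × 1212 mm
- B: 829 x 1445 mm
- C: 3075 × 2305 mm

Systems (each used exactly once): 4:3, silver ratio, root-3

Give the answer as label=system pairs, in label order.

Ratios: A ≈ 2.413; B ≈ 1.743; C ≈ 1.334.
Targets: 4:3 ≈ 1.333; silver ratio ≈ 2.414; root-3 ≈ 1.732.

A=silver ratio, B=root-3, C=4:3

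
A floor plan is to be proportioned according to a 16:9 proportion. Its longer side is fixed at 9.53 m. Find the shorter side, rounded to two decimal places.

16:9 ≈ 1.77778.
Shorter side = 9.53 ÷ 1.77778 ≈ 5.3606 → 5.36 m.

5.36 m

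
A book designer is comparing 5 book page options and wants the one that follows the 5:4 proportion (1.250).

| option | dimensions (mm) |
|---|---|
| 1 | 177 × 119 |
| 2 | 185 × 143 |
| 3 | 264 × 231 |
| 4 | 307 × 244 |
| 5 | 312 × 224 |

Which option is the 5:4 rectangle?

4

Ratios (long/short): 1 ≈ 1.487; 2 ≈ 1.294; 3 ≈ 1.143; 4 ≈ 1.258; 5 ≈ 1.393.
5:4 ≈ 1.250; option 4 is nearest (Δ 0.008).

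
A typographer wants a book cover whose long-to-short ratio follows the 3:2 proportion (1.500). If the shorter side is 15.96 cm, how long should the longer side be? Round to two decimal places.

23.94 cm

3:2 = 1.50000.
Longer side = 15.96 × 1.50000 ≈ 23.9400 → 23.94 cm.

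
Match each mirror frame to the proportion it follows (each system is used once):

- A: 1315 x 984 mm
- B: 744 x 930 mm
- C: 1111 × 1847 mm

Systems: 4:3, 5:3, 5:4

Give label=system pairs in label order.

A=4:3, B=5:4, C=5:3

Ratios: A ≈ 1.336; B ≈ 1.250; C ≈ 1.662.
Targets: 4:3 ≈ 1.333; 5:3 ≈ 1.667; 5:4 ≈ 1.250.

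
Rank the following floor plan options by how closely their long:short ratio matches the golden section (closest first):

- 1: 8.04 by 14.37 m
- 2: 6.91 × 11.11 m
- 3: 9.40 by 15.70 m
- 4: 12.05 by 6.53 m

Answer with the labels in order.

2, 3, 1, 4

1: 14.37/8.04 ≈ 1.787 → |1.787 − 1.618| = 0.169
2: 11.11/6.91 ≈ 1.608 → |1.608 − 1.618| = 0.010
3: 15.70/9.40 ≈ 1.670 → |1.670 − 1.618| = 0.052
4: 12.05/6.53 ≈ 1.845 → |1.845 − 1.618| = 0.227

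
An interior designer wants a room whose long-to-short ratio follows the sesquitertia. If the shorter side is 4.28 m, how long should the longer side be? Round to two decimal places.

4:3 ≈ 1.33333.
Longer side = 4.28 × 1.33333 ≈ 5.7067 → 5.71 m.

5.71 m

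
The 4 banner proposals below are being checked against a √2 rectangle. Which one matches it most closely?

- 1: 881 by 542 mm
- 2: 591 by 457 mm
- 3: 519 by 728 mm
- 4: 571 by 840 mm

3

Ratios (long/short): 1 ≈ 1.625; 2 ≈ 1.293; 3 ≈ 1.403; 4 ≈ 1.471.
root-2 ≈ 1.414; option 3 is nearest (Δ 0.011).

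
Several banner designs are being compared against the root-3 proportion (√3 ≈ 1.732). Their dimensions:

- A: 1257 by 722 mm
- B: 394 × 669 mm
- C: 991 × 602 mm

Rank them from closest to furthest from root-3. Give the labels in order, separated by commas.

A: 1257/722 ≈ 1.741 → |1.741 − 1.732| = 0.009
B: 669/394 ≈ 1.698 → |1.698 − 1.732| = 0.034
C: 991/602 ≈ 1.646 → |1.646 − 1.732| = 0.086

A, B, C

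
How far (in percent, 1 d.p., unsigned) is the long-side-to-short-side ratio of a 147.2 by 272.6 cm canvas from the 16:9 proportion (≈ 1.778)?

4.2%

Ratio = 272.6 / 147.2 ≈ 1.8519.
Ideal 16:9 ≈ 1.7778. |1.8519 − 1.7778| / 1.7778 ≈ 4.17% → 4.2%.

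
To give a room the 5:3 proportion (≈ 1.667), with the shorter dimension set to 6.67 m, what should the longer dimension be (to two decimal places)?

11.12 m

5:3 ≈ 1.66667.
Longer side = 6.67 × 1.66667 ≈ 11.1167 → 11.12 m.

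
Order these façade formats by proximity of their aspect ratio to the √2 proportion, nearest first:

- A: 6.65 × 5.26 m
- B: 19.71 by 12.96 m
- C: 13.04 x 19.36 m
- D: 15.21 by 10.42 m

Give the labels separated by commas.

D, C, B, A

Ratios: A = 6.65 / 5.26 ≈ 1.264; B = 19.71 / 12.96 ≈ 1.521; C = 19.36 / 13.04 ≈ 1.485; D = 15.21 / 10.42 ≈ 1.460.
|Δ from 1.414|: A 0.150; B 0.107; C 0.071; D 0.046.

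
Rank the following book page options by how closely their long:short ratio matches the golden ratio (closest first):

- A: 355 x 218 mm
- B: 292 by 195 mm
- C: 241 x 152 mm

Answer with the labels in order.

A, C, B

A: 355/218 ≈ 1.628 → |1.628 − 1.618| = 0.010
B: 292/195 ≈ 1.497 → |1.497 − 1.618| = 0.121
C: 241/152 ≈ 1.586 → |1.586 − 1.618| = 0.032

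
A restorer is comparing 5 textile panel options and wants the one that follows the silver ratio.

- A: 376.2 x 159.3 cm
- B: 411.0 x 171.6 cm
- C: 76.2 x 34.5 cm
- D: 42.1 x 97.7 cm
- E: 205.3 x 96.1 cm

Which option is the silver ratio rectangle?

Target silver ratio ≈ 2.414.
A: 2.362 (Δ0.052)  B: 2.395 (Δ0.019)  C: 2.209 (Δ0.205)  D: 2.321 (Δ0.093)  E: 2.136 (Δ0.278)

B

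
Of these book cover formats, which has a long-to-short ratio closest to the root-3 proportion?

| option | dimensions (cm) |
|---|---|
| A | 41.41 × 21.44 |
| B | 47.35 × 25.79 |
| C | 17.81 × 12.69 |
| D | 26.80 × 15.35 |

D

Ratios (long/short): A ≈ 1.931; B ≈ 1.836; C ≈ 1.403; D ≈ 1.746.
root-3 ≈ 1.732; option D is nearest (Δ 0.014).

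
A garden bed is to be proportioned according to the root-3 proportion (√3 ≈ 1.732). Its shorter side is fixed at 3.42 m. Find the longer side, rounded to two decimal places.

5.92 m

root-3 ≈ 1.73205.
Longer side = 3.42 × 1.73205 ≈ 5.9236 → 5.92 m.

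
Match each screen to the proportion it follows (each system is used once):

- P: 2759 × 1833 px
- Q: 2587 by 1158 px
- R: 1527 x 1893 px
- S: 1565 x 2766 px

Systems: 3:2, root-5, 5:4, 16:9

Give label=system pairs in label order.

Ratios: P ≈ 1.505; Q ≈ 2.234; R ≈ 1.240; S ≈ 1.767.
Targets: 3:2 ≈ 1.500; root-5 ≈ 2.236; 5:4 ≈ 1.250; 16:9 ≈ 1.778.

P=3:2, Q=root-5, R=5:4, S=16:9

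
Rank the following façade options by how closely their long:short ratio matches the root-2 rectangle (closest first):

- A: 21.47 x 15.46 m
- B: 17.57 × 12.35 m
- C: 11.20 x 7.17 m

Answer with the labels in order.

A: 21.47/15.46 ≈ 1.389 → |1.389 − 1.414| = 0.025
B: 17.57/12.35 ≈ 1.423 → |1.423 − 1.414| = 0.009
C: 11.20/7.17 ≈ 1.562 → |1.562 − 1.414| = 0.148

B, A, C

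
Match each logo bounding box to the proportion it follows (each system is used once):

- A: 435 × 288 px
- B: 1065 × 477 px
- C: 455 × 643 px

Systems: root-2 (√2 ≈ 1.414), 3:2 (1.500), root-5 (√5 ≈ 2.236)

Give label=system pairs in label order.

A=3:2, B=root-5, C=root-2

Ratios: A ≈ 1.510; B ≈ 2.233; C ≈ 1.413.
Targets: root-2 ≈ 1.414; 3:2 ≈ 1.500; root-5 ≈ 2.236.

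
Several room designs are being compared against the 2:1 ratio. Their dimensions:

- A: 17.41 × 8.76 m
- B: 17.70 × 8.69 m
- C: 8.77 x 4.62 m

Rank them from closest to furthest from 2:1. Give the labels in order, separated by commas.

A, B, C

Ratios: A = 17.41 / 8.76 ≈ 1.987; B = 17.70 / 8.69 ≈ 2.037; C = 8.77 / 4.62 ≈ 1.898.
|Δ from 2.000|: A 0.013; B 0.037; C 0.102.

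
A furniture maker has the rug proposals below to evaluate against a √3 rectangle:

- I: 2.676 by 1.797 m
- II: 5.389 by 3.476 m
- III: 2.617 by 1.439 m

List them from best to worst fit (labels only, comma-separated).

III, II, I

I: 2.676/1.797 ≈ 1.489 → |1.489 − 1.732| = 0.243
II: 5.389/3.476 ≈ 1.550 → |1.550 − 1.732| = 0.182
III: 2.617/1.439 ≈ 1.819 → |1.819 − 1.732| = 0.087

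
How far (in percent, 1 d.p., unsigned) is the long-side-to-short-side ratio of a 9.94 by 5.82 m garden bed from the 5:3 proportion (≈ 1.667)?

2.5%

Ratio = 9.94 / 5.82 ≈ 1.7079.
Ideal 5:3 ≈ 1.6667. |1.7079 − 1.6667| / 1.6667 ≈ 2.47% → 2.5%.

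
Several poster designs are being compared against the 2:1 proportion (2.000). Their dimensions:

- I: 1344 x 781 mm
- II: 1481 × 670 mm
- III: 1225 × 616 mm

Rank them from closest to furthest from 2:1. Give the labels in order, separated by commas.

III, II, I

Ratios: I = 1344 / 781 ≈ 1.721; II = 1481 / 670 ≈ 2.210; III = 1225 / 616 ≈ 1.989.
|Δ from 2.000|: I 0.279; II 0.210; III 0.011.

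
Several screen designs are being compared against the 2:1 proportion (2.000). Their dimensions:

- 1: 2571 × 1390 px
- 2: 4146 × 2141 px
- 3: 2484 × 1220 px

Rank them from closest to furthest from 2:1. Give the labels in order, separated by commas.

3, 2, 1

1: 2571/1390 ≈ 1.850 → |1.850 − 2.000| = 0.150
2: 4146/2141 ≈ 1.936 → |1.936 − 2.000| = 0.064
3: 2484/1220 ≈ 2.036 → |2.036 − 2.000| = 0.036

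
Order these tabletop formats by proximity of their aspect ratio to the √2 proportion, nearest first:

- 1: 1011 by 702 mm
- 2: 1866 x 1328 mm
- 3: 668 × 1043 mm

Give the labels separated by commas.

2, 1, 3

Ratios: 1 = 1011 / 702 ≈ 1.440; 2 = 1866 / 1328 ≈ 1.405; 3 = 1043 / 668 ≈ 1.561.
|Δ from 1.414|: 1 0.026; 2 0.009; 3 0.147.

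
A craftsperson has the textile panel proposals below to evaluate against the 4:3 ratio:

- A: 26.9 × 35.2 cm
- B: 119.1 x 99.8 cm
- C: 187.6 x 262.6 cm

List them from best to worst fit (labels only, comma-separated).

A, C, B

Ratios: A = 35.2 / 26.9 ≈ 1.309; B = 119.1 / 99.8 ≈ 1.193; C = 262.6 / 187.6 ≈ 1.400.
|Δ from 1.333|: A 0.024; B 0.140; C 0.067.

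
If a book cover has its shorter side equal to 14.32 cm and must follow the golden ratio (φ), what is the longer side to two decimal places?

23.17 cm

golden ratio ≈ 1.61803.
Longer side = 14.32 × 1.61803 ≈ 23.1702 → 23.17 cm.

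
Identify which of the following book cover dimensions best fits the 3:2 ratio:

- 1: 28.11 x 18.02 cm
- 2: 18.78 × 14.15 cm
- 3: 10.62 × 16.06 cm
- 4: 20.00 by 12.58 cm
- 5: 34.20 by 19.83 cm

3

Target 3:2 ≈ 1.500.
1: 1.560 (Δ0.060)  2: 1.327 (Δ0.173)  3: 1.512 (Δ0.012)  4: 1.590 (Δ0.090)  5: 1.725 (Δ0.225)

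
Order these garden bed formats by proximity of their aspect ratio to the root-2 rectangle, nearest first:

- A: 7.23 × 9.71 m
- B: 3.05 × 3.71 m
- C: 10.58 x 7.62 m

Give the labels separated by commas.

Ratios: A = 9.71 / 7.23 ≈ 1.343; B = 3.71 / 3.05 ≈ 1.216; C = 10.58 / 7.62 ≈ 1.388.
|Δ from 1.414|: A 0.071; B 0.198; C 0.026.

C, A, B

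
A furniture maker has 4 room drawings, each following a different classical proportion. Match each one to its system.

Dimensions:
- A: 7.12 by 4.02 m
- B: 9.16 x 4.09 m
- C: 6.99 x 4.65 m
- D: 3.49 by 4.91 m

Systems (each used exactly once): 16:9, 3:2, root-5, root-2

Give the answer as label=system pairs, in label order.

Ratios: A ≈ 1.771; B ≈ 2.240; C ≈ 1.503; D ≈ 1.407.
Targets: 16:9 ≈ 1.778; 3:2 ≈ 1.500; root-5 ≈ 2.236; root-2 ≈ 1.414.

A=16:9, B=root-5, C=3:2, D=root-2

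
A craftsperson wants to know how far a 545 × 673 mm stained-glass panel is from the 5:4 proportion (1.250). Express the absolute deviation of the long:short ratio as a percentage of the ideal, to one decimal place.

Ratio = 673 / 545 ≈ 1.2349.
Ideal 5:4 = 1.2500. |1.2349 − 1.2500| / 1.2500 ≈ 1.21% → 1.2%.

1.2%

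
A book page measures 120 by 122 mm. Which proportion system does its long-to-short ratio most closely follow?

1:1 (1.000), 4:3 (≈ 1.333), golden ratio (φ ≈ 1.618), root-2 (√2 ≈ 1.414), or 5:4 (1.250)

122/120 ≈ 1.017. Nearest candidates are 1:1 (1.000, off by 0.017) and 5:4 (1.250, off by 0.233).

1:1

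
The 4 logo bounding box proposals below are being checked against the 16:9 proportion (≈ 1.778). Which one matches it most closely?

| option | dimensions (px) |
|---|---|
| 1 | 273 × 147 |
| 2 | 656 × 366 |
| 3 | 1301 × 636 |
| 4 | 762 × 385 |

2

Ratios (long/short): 1 ≈ 1.857; 2 ≈ 1.792; 3 ≈ 2.046; 4 ≈ 1.979.
16:9 ≈ 1.778; option 2 is nearest (Δ 0.014).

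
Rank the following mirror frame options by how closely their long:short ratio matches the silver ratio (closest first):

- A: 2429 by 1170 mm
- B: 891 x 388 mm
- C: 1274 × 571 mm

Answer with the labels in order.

A: 2429/1170 ≈ 2.076 → |2.076 − 2.414| = 0.338
B: 891/388 ≈ 2.296 → |2.296 − 2.414| = 0.118
C: 1274/571 ≈ 2.231 → |2.231 − 2.414| = 0.183

B, C, A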